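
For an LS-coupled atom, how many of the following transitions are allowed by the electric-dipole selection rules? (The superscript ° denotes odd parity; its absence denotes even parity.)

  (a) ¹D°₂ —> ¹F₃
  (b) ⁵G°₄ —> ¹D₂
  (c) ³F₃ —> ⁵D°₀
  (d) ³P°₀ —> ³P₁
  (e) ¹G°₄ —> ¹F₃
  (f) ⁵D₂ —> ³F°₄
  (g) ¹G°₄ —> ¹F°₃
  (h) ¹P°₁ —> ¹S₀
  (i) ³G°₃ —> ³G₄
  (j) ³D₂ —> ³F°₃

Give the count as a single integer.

6

(a) allowed
(b) forbidden (ΔS, ΔL, ΔJ fail)
(c) forbidden (ΔS, ΔJ fail)
(d) allowed
(e) allowed
(f) forbidden (ΔS, ΔJ fail)
(g) forbidden (parity fails)
(h) allowed
(i) allowed
(j) allowed
Total allowed: 6 of 10.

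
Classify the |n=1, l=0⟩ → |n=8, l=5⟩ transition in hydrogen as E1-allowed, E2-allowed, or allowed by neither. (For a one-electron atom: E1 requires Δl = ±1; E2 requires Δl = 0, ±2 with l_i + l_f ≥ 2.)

Δl = 5 − 0 = +5; l_i + l_f = 5.
E1 (Δl = ±1): not satisfied.
E2 (Δl = 0,±2, l_i+l_f ≥ 2): not satisfied.

neither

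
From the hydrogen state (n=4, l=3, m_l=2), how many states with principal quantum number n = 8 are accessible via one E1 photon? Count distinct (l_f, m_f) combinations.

E1 requires Δl = ±1, so l_f ∈ {2, 4}; with 0 ≤ l_f ≤ n_f−1 = 7, the allowed l_f values are {2, 4}.
For l_f = 2: m_f ∈ {m_i−1, m_i, m_i+1} ∩ [−2, 2] = {1, 2} → 2 states.
For l_f = 4: m_f ∈ {m_i−1, m_i, m_i+1} ∩ [−4, 4] = {1, 2, 3} → 3 states.
Total: 5.

5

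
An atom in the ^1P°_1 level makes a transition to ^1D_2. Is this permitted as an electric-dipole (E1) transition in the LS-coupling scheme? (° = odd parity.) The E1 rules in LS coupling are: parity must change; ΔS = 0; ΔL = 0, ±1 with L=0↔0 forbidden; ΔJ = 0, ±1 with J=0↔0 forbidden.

allowed

Reading off the term symbols: S 0→0, L 1→2, J 1→2, parity odd→even.
Parity must change: odd → even — satisfied.
ΔS = 0: S: 0 → 0 — satisfied.
ΔL = 0, ±1 (not L=0↔0): L: 1 → 2, ΔL = +1 — satisfied.
ΔJ = 0, ±1 (not J=0↔0): J: 1 → 2, ΔJ = +1 — satisfied.
All four E1 rules are satisfied.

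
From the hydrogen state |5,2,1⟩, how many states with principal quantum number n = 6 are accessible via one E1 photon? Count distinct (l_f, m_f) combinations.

5

E1 requires Δl = ±1, so l_f ∈ {1, 3}; with 0 ≤ l_f ≤ n_f−1 = 5, the allowed l_f values are {1, 3}.
For l_f = 1: m_f ∈ {m_i−1, m_i, m_i+1} ∩ [−1, 1] = {0, 1} → 2 states.
For l_f = 3: m_f ∈ {m_i−1, m_i, m_i+1} ∩ [−3, 3] = {0, 1, 2} → 3 states.
Total: 5.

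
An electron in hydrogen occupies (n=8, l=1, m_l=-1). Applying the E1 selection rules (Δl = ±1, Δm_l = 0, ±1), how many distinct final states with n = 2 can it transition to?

1

E1 requires Δl = ±1, so l_f ∈ {0, 2}; with 0 ≤ l_f ≤ n_f−1 = 1, the allowed l_f values are {0}.
For l_f = 0: m_f ∈ {m_i−1, m_i, m_i+1} ∩ [−0, 0] = {0} → 1 state.
Total: 1.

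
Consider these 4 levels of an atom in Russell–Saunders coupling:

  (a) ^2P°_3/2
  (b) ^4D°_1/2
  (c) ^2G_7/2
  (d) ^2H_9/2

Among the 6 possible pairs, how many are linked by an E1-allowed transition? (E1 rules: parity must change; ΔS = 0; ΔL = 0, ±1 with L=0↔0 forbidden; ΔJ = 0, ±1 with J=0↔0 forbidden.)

0

(a)–(b): forbidden (parity, ΔS).
(a)–(c): forbidden (ΔL, ΔJ).
(a)–(d): forbidden (ΔL, ΔJ).
(b)–(c): forbidden (ΔS, ΔL, ΔJ).
(b)–(d): forbidden (ΔS, ΔL, ΔJ).
(c)–(d): forbidden (parity).
Allowed pairs: 0 of 6.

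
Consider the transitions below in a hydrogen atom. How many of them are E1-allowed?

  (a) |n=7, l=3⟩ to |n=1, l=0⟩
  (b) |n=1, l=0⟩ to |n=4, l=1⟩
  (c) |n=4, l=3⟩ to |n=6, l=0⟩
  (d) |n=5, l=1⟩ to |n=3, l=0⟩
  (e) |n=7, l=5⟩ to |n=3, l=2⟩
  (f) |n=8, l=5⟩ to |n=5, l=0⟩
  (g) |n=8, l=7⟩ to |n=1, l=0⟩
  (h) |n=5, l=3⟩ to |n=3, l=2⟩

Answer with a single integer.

3

(a) forbidden — Δl = -3 (E1 requires Δl = ±1)
(b) allowed
(c) forbidden — Δl = -3 (E1 requires Δl = ±1)
(d) allowed
(e) forbidden — Δl = -3 (E1 requires Δl = ±1)
(f) forbidden — Δl = -5 (E1 requires Δl = ±1)
(g) forbidden — Δl = -7 (E1 requires Δl = ±1)
(h) allowed
Total allowed: 3 of 8.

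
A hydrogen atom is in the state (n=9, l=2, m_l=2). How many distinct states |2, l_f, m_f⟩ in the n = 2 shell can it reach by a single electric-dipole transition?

E1 requires Δl = ±1, so l_f ∈ {1, 3}; with 0 ≤ l_f ≤ n_f−1 = 1, the allowed l_f values are {1}.
For l_f = 1: m_f ∈ {m_i−1, m_i, m_i+1} ∩ [−1, 1] = {1} → 1 state.
Total: 1.

1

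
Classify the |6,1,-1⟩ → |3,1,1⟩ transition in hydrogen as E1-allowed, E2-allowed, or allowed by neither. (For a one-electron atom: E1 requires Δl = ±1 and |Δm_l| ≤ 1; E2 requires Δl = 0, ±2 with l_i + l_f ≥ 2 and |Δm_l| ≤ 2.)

Δl = 1 − 1 = +0; l_i + l_f = 2.
Δm_l = +2.
E1 (Δl = ±1, |Δm_l| ≤ 1): not satisfied.
E2 (Δl = 0,±2, l_i+l_f ≥ 2, |Δm_l| ≤ 2): satisfied.

E2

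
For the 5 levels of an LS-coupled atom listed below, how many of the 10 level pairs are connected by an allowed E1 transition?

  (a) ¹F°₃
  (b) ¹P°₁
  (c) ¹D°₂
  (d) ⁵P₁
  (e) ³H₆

(a)–(b): forbidden (parity, ΔL, ΔJ).
(a)–(c): forbidden (parity).
(a)–(d): forbidden (ΔS, ΔL, ΔJ).
(a)–(e): forbidden (ΔS, ΔL, ΔJ).
(b)–(c): forbidden (parity).
(b)–(d): forbidden (ΔS).
(b)–(e): forbidden (ΔS, ΔL, ΔJ).
(c)–(d): forbidden (ΔS).
(c)–(e): forbidden (ΔS, ΔL, ΔJ).
(d)–(e): forbidden (parity, ΔS, ΔL, ΔJ).
Allowed pairs: 0 of 10.

0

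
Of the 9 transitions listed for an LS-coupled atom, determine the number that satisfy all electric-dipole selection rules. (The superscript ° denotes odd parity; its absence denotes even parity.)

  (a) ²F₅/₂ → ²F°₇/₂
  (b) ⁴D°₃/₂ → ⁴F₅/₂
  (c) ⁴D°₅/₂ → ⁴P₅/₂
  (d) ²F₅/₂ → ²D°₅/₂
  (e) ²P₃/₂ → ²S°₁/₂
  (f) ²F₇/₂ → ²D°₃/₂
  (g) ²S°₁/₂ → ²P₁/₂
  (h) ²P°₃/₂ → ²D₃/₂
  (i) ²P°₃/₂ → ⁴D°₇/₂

7

(a) allowed
(b) allowed
(c) allowed
(d) allowed
(e) allowed
(f) forbidden (ΔJ fails)
(g) allowed
(h) allowed
(i) forbidden (parity, ΔS, ΔJ fail)
Total allowed: 7 of 9.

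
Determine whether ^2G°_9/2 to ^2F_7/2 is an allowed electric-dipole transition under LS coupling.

Initial level: S=1/2, L=4, J=9/2, parity odd. Final level: S=1/2, L=3, J=7/2, parity even.
ΔL = 0, ±1 (not L=0↔0): L: 4 → 3, ΔL = -1 — passes.
Parity must change: odd → even — passes.
ΔJ = 0, ±1 (not J=0↔0): J: 9/2 → 7/2, ΔJ = -1 — passes.
ΔS = 0: S: 1/2 → 1/2 — passes.
All four E1 rules are satisfied.

allowed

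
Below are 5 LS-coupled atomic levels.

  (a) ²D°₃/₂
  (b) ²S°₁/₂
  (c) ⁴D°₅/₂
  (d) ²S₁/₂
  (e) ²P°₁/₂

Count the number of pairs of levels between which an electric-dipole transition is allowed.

(a)–(b): forbidden (parity, ΔL).
(a)–(c): forbidden (parity, ΔS).
(a)–(d): forbidden (ΔL).
(a)–(e): forbidden (parity).
(b)–(c): forbidden (parity, ΔS, ΔL, ΔJ).
(b)–(d): forbidden (ΔL).
(b)–(e): forbidden (parity).
(c)–(d): forbidden (ΔS, ΔL, ΔJ).
(c)–(e): forbidden (parity, ΔS, ΔJ).
(d)–(e): allowed.
Allowed pairs: 1 of 10.

1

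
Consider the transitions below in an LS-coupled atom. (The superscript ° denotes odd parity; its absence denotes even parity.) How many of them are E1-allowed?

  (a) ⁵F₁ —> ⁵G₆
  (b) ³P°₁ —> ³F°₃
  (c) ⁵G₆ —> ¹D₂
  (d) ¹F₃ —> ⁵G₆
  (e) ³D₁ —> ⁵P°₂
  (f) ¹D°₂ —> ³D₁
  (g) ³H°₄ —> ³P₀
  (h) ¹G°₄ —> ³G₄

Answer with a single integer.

(a) forbidden (parity, ΔJ fail)
(b) forbidden (parity, ΔL, ΔJ fail)
(c) forbidden (parity, ΔS, ΔL, ΔJ fail)
(d) forbidden (parity, ΔS, ΔJ fail)
(e) forbidden (ΔS fails)
(f) forbidden (ΔS fails)
(g) forbidden (ΔL, ΔJ fail)
(h) forbidden (ΔS fails)
Total allowed: 0 of 8.

0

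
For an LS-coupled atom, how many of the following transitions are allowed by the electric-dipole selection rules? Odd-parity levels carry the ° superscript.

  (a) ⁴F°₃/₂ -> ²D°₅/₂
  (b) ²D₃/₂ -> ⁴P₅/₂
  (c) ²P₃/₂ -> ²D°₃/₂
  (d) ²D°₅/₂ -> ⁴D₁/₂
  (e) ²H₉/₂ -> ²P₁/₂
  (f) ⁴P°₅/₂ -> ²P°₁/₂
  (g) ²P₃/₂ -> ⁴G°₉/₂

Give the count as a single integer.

(a) forbidden (parity, ΔS fail)
(b) forbidden (parity, ΔS fail)
(c) allowed
(d) forbidden (ΔS, ΔJ fail)
(e) forbidden (parity, ΔL, ΔJ fail)
(f) forbidden (parity, ΔS, ΔJ fail)
(g) forbidden (ΔS, ΔL, ΔJ fail)
Total allowed: 1 of 7.

1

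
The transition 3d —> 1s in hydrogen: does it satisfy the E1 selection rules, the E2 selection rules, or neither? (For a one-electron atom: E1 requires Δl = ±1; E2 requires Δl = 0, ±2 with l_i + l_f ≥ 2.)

E2

Δl = 0 − 2 = -2; l_i + l_f = 2.
E1 (Δl = ±1): not satisfied.
E2 (Δl = 0,±2, l_i+l_f ≥ 2): satisfied.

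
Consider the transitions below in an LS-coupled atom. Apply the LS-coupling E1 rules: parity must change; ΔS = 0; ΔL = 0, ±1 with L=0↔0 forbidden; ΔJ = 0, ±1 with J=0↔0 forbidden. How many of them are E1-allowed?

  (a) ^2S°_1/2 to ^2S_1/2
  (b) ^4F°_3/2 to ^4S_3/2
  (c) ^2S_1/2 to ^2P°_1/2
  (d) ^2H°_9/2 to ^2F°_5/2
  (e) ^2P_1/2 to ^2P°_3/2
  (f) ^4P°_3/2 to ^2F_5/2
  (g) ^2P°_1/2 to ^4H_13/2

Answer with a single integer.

(a) forbidden (ΔL fails)
(b) forbidden (ΔL fails)
(c) allowed
(d) forbidden (parity, ΔL, ΔJ fail)
(e) allowed
(f) forbidden (ΔS, ΔL fail)
(g) forbidden (ΔS, ΔL, ΔJ fail)
Total allowed: 2 of 7.

2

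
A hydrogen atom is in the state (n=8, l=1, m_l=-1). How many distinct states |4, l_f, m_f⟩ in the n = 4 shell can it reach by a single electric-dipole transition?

E1 requires Δl = ±1, so l_f ∈ {0, 2}; with 0 ≤ l_f ≤ n_f−1 = 3, the allowed l_f values are {0, 2}.
For l_f = 0: m_f ∈ {m_i−1, m_i, m_i+1} ∩ [−0, 0] = {0} → 1 state.
For l_f = 2: m_f ∈ {m_i−1, m_i, m_i+1} ∩ [−2, 2] = {-2, -1, 0} → 3 states.
Total: 4.

4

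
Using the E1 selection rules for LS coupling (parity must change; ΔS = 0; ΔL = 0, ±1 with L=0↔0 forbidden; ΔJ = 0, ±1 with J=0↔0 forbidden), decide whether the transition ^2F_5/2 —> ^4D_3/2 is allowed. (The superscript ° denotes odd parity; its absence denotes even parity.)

forbidden

Initial level: S=1/2, L=3, J=5/2, parity even. Final level: S=3/2, L=2, J=3/2, parity even.
Parity must change: even → even — fails.
ΔS = 0: S: 1/2 → 3/2 — fails.
ΔL = 0, ±1 (not L=0↔0): L: 3 → 2, ΔL = -1 — passes.
ΔJ = 0, ±1 (not J=0↔0): J: 5/2 → 3/2, ΔJ = -1 — passes.
Rule(s) violated: parity, ΔS.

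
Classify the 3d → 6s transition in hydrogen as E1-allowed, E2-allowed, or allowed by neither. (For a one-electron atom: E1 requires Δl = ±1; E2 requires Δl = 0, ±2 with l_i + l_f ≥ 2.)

E2

Δl = 0 − 2 = -2; l_i + l_f = 2.
E1 (Δl = ±1): not satisfied.
E2 (Δl = 0,±2, l_i+l_f ≥ 2): satisfied.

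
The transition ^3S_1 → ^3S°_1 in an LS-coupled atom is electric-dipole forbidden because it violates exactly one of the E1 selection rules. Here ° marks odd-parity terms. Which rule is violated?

the L=0 ↔ L=0 exclusion

Initial level: S=1, L=0, J=1, parity even. Final level: S=1, L=0, J=1, parity odd.
Parity must change: even → odd — ✓.
ΔS = 0: S: 1 → 1 — ✓.
ΔL = 0, ±1 (not L=0↔0): L: 0 → 0, ΔL = +0 — ✗.
ΔJ = 0, ±1 (not J=0↔0): J: 1 → 1, ΔJ = +0 — ✓.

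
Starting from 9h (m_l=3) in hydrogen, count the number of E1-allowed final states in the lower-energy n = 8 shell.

E1 requires Δl = ±1, so l_f ∈ {4, 6}; with 0 ≤ l_f ≤ n_f−1 = 7, the allowed l_f values are {4, 6}.
For l_f = 4: m_f ∈ {m_i−1, m_i, m_i+1} ∩ [−4, 4] = {2, 3, 4} → 3 states.
For l_f = 6: m_f ∈ {m_i−1, m_i, m_i+1} ∩ [−6, 6] = {2, 3, 4} → 3 states.
Total: 6.

6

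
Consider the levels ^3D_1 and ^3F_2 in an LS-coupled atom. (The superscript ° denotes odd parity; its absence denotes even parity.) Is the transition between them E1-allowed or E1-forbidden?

forbidden

Reading off the term symbols: S 1→1, L 2→3, J 1→2, parity even→even.
ΔJ = 0, ±1 (not J=0↔0): J: 1 → 2, ΔJ = +1 — satisfied.
ΔL = 0, ±1 (not L=0↔0): L: 2 → 3, ΔL = +1 — satisfied.
Parity must change: even → even — violated.
ΔS = 0: S: 1 → 1 — satisfied.
Rule(s) violated: parity.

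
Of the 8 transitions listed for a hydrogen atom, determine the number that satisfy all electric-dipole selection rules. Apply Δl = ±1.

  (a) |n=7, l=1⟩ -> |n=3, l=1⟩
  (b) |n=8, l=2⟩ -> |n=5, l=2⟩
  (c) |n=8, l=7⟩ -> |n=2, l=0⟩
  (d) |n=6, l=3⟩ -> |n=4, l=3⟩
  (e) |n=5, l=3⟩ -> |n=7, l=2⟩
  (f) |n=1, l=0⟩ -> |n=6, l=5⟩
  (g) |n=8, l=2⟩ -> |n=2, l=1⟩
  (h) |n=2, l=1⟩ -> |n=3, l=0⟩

(a) forbidden — Δl = +0 (E1 requires Δl = ±1)
(b) forbidden — Δl = +0 (E1 requires Δl = ±1)
(c) forbidden — Δl = -7 (E1 requires Δl = ±1)
(d) forbidden — Δl = +0 (E1 requires Δl = ±1)
(e) allowed
(f) forbidden — Δl = +5 (E1 requires Δl = ±1)
(g) allowed
(h) allowed
Total allowed: 3 of 8.

3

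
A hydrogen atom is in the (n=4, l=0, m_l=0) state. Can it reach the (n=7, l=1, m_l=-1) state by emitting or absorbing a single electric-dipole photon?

allowed

Δl = 1 − 0 = +1; the E1 rule Δl = ±1 is ✓.
m_l: 0 → -1 (Δm_l = -1). |Δm_l| ≤ 1 ✓.
All E1 selection rules are satisfied.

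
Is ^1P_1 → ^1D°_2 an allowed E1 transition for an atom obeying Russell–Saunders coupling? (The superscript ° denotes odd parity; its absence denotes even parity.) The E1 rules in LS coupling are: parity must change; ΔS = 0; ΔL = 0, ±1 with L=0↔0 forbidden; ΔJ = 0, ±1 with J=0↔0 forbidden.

Initial level: S=0, L=1, J=1, parity even. Final level: S=0, L=2, J=2, parity odd.
Parity must change: even → odd — ok.
ΔL = 0, ±1 (not L=0↔0): L: 1 → 2, ΔL = +1 — ok.
ΔJ = 0, ±1 (not J=0↔0): J: 1 → 2, ΔJ = +1 — ok.
ΔS = 0: S: 0 → 0 — ok.
All four E1 rules are satisfied.

allowed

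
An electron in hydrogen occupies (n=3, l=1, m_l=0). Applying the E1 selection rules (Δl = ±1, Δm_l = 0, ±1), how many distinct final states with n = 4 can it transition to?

4

E1 requires Δl = ±1, so l_f ∈ {0, 2}; with 0 ≤ l_f ≤ n_f−1 = 3, the allowed l_f values are {0, 2}.
For l_f = 0: m_f ∈ {m_i−1, m_i, m_i+1} ∩ [−0, 0] = {0} → 1 state.
For l_f = 2: m_f ∈ {m_i−1, m_i, m_i+1} ∩ [−2, 2] = {-1, 0, 1} → 3 states.
Total: 4.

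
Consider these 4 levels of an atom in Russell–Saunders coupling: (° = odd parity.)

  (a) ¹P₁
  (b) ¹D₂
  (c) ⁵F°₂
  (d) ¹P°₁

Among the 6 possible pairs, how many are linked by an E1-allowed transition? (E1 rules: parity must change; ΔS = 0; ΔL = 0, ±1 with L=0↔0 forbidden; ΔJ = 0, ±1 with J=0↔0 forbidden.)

(a)–(b): forbidden (parity).
(a)–(c): forbidden (ΔS, ΔL).
(a)–(d): allowed.
(b)–(c): forbidden (ΔS).
(b)–(d): allowed.
(c)–(d): forbidden (parity, ΔS, ΔL).
Allowed pairs: 2 of 6.

2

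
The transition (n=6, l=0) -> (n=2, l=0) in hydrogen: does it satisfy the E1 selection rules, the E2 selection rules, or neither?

Δl = 0 − 0 = +0; l_i + l_f = 0.
E1 (Δl = ±1): not satisfied.
E2 (Δl = 0,±2, l_i+l_f ≥ 2): not satisfied.

neither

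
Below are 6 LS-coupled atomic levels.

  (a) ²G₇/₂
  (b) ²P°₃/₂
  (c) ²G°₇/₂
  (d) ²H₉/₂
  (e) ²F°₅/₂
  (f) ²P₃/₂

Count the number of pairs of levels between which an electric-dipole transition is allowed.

4

(a)–(b): forbidden (ΔL, ΔJ).
(a)–(c): allowed.
(a)–(d): forbidden (parity).
(a)–(e): allowed.
(a)–(f): forbidden (parity, ΔL, ΔJ).
(b)–(c): forbidden (parity, ΔL, ΔJ).
(b)–(d): forbidden (ΔL, ΔJ).
(b)–(e): forbidden (parity, ΔL).
(b)–(f): allowed.
(c)–(d): allowed.
(c)–(e): forbidden (parity).
(c)–(f): forbidden (ΔL, ΔJ).
(d)–(e): forbidden (ΔL, ΔJ).
(d)–(f): forbidden (parity, ΔL, ΔJ).
(e)–(f): forbidden (ΔL).
Allowed pairs: 4 of 15.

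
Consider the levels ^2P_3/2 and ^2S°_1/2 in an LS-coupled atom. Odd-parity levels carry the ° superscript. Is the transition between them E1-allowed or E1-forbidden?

Parity must change: even → odd — satisfied.
ΔS = 0: S: 1/2 → 1/2 — satisfied.
ΔL = 0, ±1 (not L=0↔0): L: 1 → 0, ΔL = -1 — satisfied.
ΔJ = 0, ±1 (not J=0↔0): J: 3/2 → 1/2, ΔJ = -1 — satisfied.
All four E1 rules are satisfied.

allowed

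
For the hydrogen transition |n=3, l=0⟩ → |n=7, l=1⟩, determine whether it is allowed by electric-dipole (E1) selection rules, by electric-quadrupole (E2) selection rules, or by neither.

Δl = 1 − 0 = +1; l_i + l_f = 1.
E1 (Δl = ±1): satisfied.
E2 (Δl = 0,±2, l_i+l_f ≥ 2): not satisfied.

E1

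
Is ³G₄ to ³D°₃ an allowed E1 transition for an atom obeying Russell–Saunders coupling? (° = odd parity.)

forbidden

Initial level: S=1, L=4, J=4, parity even. Final level: S=1, L=2, J=3, parity odd.
Parity must change: even → odd — satisfied.
ΔS = 0: S: 1 → 1 — satisfied.
ΔL = 0, ±1 (not L=0↔0): L: 4 → 2, ΔL = -2 — violated.
ΔJ = 0, ±1 (not J=0↔0): J: 4 → 3, ΔJ = -1 — satisfied.
Rule(s) violated: ΔL.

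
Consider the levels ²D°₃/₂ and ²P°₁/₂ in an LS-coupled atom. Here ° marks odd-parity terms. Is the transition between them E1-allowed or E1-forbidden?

forbidden

Initial level: S=1/2, L=2, J=3/2, parity odd. Final level: S=1/2, L=1, J=1/2, parity odd.
Parity must change: odd → odd — fails.
ΔS = 0: S: 1/2 → 1/2 — passes.
ΔL = 0, ±1 (not L=0↔0): L: 2 → 1, ΔL = -1 — passes.
ΔJ = 0, ±1 (not J=0↔0): J: 3/2 → 1/2, ΔJ = -1 — passes.
Rule(s) violated: parity.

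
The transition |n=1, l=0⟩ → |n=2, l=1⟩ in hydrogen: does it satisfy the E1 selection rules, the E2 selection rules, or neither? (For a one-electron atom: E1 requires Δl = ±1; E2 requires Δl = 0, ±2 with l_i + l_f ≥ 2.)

E1

Δl = 1 − 0 = +1; l_i + l_f = 1.
E1 (Δl = ±1): satisfied.
E2 (Δl = 0,±2, l_i+l_f ≥ 2): not satisfied.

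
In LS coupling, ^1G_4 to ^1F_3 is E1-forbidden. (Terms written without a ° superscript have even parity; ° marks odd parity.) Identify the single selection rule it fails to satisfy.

Parity must change: even → even — fails.
ΔS = 0: S: 0 → 0 — ok.
ΔL = 0, ±1 (not L=0↔0): L: 4 → 3, ΔL = -1 — ok.
ΔJ = 0, ±1 (not J=0↔0): J: 4 → 3, ΔJ = -1 — ok.

parity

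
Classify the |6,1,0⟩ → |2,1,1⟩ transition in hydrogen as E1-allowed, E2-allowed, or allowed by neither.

E2

Δl = 1 − 1 = +0; l_i + l_f = 2.
Δm_l = +1.
E1 (Δl = ±1, |Δm_l| ≤ 1): not satisfied.
E2 (Δl = 0,±2, l_i+l_f ≥ 2, |Δm_l| ≤ 2): satisfied.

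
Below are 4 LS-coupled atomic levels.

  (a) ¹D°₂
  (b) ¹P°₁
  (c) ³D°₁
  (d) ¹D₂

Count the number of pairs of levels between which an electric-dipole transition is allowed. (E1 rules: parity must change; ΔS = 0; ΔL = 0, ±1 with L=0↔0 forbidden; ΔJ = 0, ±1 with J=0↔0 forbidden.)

2

(a)–(b): forbidden (parity).
(a)–(c): forbidden (parity, ΔS).
(a)–(d): allowed.
(b)–(c): forbidden (parity, ΔS).
(b)–(d): allowed.
(c)–(d): forbidden (ΔS).
Allowed pairs: 2 of 6.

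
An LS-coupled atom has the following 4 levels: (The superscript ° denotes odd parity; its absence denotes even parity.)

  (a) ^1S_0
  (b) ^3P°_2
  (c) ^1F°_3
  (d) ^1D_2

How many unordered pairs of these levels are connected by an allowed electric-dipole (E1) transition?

(a)–(b): forbidden (ΔS, ΔJ).
(a)–(c): forbidden (ΔL, ΔJ).
(a)–(d): forbidden (parity, ΔL, ΔJ).
(b)–(c): forbidden (parity, ΔS, ΔL).
(b)–(d): forbidden (ΔS).
(c)–(d): allowed.
Allowed pairs: 1 of 6.

1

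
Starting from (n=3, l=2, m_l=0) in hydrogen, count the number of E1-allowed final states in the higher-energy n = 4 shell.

6

E1 requires Δl = ±1, so l_f ∈ {1, 3}; with 0 ≤ l_f ≤ n_f−1 = 3, the allowed l_f values are {1, 3}.
For l_f = 1: m_f ∈ {m_i−1, m_i, m_i+1} ∩ [−1, 1] = {-1, 0, 1} → 3 states.
For l_f = 3: m_f ∈ {m_i−1, m_i, m_i+1} ∩ [−3, 3] = {-1, 0, 1} → 3 states.
Total: 6.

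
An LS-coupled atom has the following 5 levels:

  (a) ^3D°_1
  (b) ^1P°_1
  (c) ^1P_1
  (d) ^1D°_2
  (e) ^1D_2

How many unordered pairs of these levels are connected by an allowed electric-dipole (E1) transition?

(a)–(b): forbidden (parity, ΔS).
(a)–(c): forbidden (ΔS).
(a)–(d): forbidden (parity, ΔS).
(a)–(e): forbidden (ΔS).
(b)–(c): allowed.
(b)–(d): forbidden (parity).
(b)–(e): allowed.
(c)–(d): allowed.
(c)–(e): forbidden (parity).
(d)–(e): allowed.
Allowed pairs: 4 of 10.

4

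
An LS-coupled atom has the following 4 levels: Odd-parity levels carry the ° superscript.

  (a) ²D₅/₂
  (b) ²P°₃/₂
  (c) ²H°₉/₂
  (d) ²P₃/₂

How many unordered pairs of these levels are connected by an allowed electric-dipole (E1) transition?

2

(a)–(b): allowed.
(a)–(c): forbidden (ΔL, ΔJ).
(a)–(d): forbidden (parity).
(b)–(c): forbidden (parity, ΔL, ΔJ).
(b)–(d): allowed.
(c)–(d): forbidden (ΔL, ΔJ).
Allowed pairs: 2 of 6.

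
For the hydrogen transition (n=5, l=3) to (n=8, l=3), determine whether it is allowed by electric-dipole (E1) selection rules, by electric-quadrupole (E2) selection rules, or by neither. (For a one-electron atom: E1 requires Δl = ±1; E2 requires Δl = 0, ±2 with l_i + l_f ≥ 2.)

Δl = 3 − 3 = +0; l_i + l_f = 6.
E1 (Δl = ±1): not satisfied.
E2 (Δl = 0,±2, l_i+l_f ≥ 2): satisfied.

E2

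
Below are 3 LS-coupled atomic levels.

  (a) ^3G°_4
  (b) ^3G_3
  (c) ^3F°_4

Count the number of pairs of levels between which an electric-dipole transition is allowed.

(a)–(b): allowed.
(a)–(c): forbidden (parity).
(b)–(c): allowed.
Allowed pairs: 2 of 3.

2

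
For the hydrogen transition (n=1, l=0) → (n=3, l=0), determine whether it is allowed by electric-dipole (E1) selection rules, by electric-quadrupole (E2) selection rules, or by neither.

neither

Δl = 0 − 0 = +0; l_i + l_f = 0.
E1 (Δl = ±1): not satisfied.
E2 (Δl = 0,±2, l_i+l_f ≥ 2): not satisfied.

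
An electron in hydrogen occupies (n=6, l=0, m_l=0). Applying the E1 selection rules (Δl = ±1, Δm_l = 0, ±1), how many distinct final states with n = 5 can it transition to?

3

E1 requires Δl = ±1, so l_f ∈ {-1, 1}; with 0 ≤ l_f ≤ n_f−1 = 4, the allowed l_f values are {1}.
For l_f = 1: m_f ∈ {m_i−1, m_i, m_i+1} ∩ [−1, 1] = {-1, 0, 1} → 3 states.
Total: 3.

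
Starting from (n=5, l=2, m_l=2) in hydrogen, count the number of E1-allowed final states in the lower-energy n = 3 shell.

1

E1 requires Δl = ±1, so l_f ∈ {1, 3}; with 0 ≤ l_f ≤ n_f−1 = 2, the allowed l_f values are {1}.
For l_f = 1: m_f ∈ {m_i−1, m_i, m_i+1} ∩ [−1, 1] = {1} → 1 state.
Total: 1.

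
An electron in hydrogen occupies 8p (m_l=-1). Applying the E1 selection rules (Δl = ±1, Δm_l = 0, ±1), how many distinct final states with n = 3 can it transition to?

E1 requires Δl = ±1, so l_f ∈ {0, 2}; with 0 ≤ l_f ≤ n_f−1 = 2, the allowed l_f values are {0, 2}.
For l_f = 0: m_f ∈ {m_i−1, m_i, m_i+1} ∩ [−0, 0] = {0} → 1 state.
For l_f = 2: m_f ∈ {m_i−1, m_i, m_i+1} ∩ [−2, 2] = {-2, -1, 0} → 3 states.
Total: 4.

4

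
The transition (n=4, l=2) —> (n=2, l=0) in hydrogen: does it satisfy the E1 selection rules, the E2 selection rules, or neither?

Δl = 0 − 2 = -2; l_i + l_f = 2.
E1 (Δl = ±1): not satisfied.
E2 (Δl = 0,±2, l_i+l_f ≥ 2): satisfied.

E2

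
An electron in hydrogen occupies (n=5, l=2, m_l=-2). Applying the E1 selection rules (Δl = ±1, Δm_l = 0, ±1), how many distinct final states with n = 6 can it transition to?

E1 requires Δl = ±1, so l_f ∈ {1, 3}; with 0 ≤ l_f ≤ n_f−1 = 5, the allowed l_f values are {1, 3}.
For l_f = 1: m_f ∈ {m_i−1, m_i, m_i+1} ∩ [−1, 1] = {-1} → 1 state.
For l_f = 3: m_f ∈ {m_i−1, m_i, m_i+1} ∩ [−3, 3] = {-3, -2, -1} → 3 states.
Total: 4.

4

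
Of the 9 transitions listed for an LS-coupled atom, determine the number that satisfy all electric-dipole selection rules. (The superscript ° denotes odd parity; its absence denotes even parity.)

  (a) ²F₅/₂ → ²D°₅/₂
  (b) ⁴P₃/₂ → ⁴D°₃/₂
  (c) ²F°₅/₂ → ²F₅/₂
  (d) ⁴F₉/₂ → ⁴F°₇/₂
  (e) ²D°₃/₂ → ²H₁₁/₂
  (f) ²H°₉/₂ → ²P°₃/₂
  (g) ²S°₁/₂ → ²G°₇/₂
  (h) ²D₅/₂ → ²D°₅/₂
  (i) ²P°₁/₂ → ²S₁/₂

(a) allowed
(b) allowed
(c) allowed
(d) allowed
(e) forbidden (ΔL, ΔJ fail)
(f) forbidden (parity, ΔL, ΔJ fail)
(g) forbidden (parity, ΔL, ΔJ fail)
(h) allowed
(i) allowed
Total allowed: 6 of 9.

6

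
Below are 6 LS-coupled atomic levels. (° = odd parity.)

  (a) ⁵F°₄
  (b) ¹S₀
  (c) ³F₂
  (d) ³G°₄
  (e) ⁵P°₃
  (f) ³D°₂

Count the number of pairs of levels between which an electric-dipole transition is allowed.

1

(a)–(b): forbidden (ΔS, ΔL, ΔJ).
(a)–(c): forbidden (ΔS, ΔJ).
(a)–(d): forbidden (parity, ΔS).
(a)–(e): forbidden (parity, ΔL).
(a)–(f): forbidden (parity, ΔS, ΔJ).
(b)–(c): forbidden (parity, ΔS, ΔL, ΔJ).
(b)–(d): forbidden (ΔS, ΔL, ΔJ).
(b)–(e): forbidden (ΔS, ΔJ).
(b)–(f): forbidden (ΔS, ΔL, ΔJ).
(c)–(d): forbidden (ΔJ).
(c)–(e): forbidden (ΔS, ΔL).
(c)–(f): allowed.
(d)–(e): forbidden (parity, ΔS, ΔL).
(d)–(f): forbidden (parity, ΔL, ΔJ).
(e)–(f): forbidden (parity, ΔS).
Allowed pairs: 1 of 15.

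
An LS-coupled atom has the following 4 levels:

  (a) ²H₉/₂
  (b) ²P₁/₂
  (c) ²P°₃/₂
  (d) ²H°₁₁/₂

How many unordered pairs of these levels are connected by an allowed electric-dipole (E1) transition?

(a)–(b): forbidden (parity, ΔL, ΔJ).
(a)–(c): forbidden (ΔL, ΔJ).
(a)–(d): allowed.
(b)–(c): allowed.
(b)–(d): forbidden (ΔL, ΔJ).
(c)–(d): forbidden (parity, ΔL, ΔJ).
Allowed pairs: 2 of 6.

2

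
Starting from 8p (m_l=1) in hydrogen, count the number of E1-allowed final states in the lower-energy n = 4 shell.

E1 requires Δl = ±1, so l_f ∈ {0, 2}; with 0 ≤ l_f ≤ n_f−1 = 3, the allowed l_f values are {0, 2}.
For l_f = 0: m_f ∈ {m_i−1, m_i, m_i+1} ∩ [−0, 0] = {0} → 1 state.
For l_f = 2: m_f ∈ {m_i−1, m_i, m_i+1} ∩ [−2, 2] = {0, 1, 2} → 3 states.
Total: 4.

4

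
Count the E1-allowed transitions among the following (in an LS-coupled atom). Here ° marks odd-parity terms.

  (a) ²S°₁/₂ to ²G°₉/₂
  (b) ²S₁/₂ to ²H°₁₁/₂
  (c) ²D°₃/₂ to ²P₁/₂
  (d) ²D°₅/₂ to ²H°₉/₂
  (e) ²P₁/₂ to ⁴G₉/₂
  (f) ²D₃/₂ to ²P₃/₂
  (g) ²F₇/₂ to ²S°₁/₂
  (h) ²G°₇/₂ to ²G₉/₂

2

(a) forbidden (parity, ΔL, ΔJ fail)
(b) forbidden (ΔL, ΔJ fail)
(c) allowed
(d) forbidden (parity, ΔL, ΔJ fail)
(e) forbidden (parity, ΔS, ΔL, ΔJ fail)
(f) forbidden (parity fails)
(g) forbidden (ΔL, ΔJ fail)
(h) allowed
Total allowed: 2 of 8.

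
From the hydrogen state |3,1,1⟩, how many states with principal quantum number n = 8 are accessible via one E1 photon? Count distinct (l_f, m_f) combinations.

E1 requires Δl = ±1, so l_f ∈ {0, 2}; with 0 ≤ l_f ≤ n_f−1 = 7, the allowed l_f values are {0, 2}.
For l_f = 0: m_f ∈ {m_i−1, m_i, m_i+1} ∩ [−0, 0] = {0} → 1 state.
For l_f = 2: m_f ∈ {m_i−1, m_i, m_i+1} ∩ [−2, 2] = {0, 1, 2} → 3 states.
Total: 4.

4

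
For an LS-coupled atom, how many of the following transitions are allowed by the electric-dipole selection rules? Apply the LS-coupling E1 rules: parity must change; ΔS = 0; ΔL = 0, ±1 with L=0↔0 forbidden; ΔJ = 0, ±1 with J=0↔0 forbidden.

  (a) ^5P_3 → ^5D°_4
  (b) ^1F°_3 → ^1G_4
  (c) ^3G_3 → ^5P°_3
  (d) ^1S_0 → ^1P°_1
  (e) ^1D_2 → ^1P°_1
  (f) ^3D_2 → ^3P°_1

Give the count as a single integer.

5

(a) allowed
(b) allowed
(c) forbidden (ΔS, ΔL fail)
(d) allowed
(e) allowed
(f) allowed
Total allowed: 5 of 6.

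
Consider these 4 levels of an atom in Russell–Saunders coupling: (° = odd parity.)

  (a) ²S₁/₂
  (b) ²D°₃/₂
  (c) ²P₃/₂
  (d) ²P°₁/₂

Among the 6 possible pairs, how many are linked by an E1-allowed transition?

3

(a)–(b): forbidden (ΔL).
(a)–(c): forbidden (parity).
(a)–(d): allowed.
(b)–(c): allowed.
(b)–(d): forbidden (parity).
(c)–(d): allowed.
Allowed pairs: 3 of 6.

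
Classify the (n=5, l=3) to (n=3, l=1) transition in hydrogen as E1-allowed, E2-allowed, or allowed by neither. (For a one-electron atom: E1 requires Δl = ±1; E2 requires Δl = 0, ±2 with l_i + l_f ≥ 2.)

E2

Δl = 1 − 3 = -2; l_i + l_f = 4.
E1 (Δl = ±1): not satisfied.
E2 (Δl = 0,±2, l_i+l_f ≥ 2): satisfied.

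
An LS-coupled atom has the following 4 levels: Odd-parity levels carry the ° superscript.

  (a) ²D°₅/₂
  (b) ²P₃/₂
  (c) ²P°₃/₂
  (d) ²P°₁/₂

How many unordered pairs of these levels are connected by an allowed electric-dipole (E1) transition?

(a)–(b): allowed.
(a)–(c): forbidden (parity).
(a)–(d): forbidden (parity, ΔJ).
(b)–(c): allowed.
(b)–(d): allowed.
(c)–(d): forbidden (parity).
Allowed pairs: 3 of 6.

3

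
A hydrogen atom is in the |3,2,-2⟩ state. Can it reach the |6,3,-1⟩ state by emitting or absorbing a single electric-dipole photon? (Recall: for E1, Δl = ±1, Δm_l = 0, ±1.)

l: 2 → 3 (Δl = +1). Δl = ±1 satisfied.
m_l: -2 → -1 (Δm_l = +1). |Δm_l| ≤ 1 satisfied.
All E1 selection rules are satisfied.

allowed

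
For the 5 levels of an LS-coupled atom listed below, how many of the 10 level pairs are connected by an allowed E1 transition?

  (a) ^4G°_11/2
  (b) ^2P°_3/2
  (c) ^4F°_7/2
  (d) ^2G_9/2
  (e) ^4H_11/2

1

(a)–(b): forbidden (parity, ΔS, ΔL, ΔJ).
(a)–(c): forbidden (parity, ΔJ).
(a)–(d): forbidden (ΔS).
(a)–(e): allowed.
(b)–(c): forbidden (parity, ΔS, ΔL, ΔJ).
(b)–(d): forbidden (ΔL, ΔJ).
(b)–(e): forbidden (ΔS, ΔL, ΔJ).
(c)–(d): forbidden (ΔS).
(c)–(e): forbidden (ΔL, ΔJ).
(d)–(e): forbidden (parity, ΔS).
Allowed pairs: 1 of 10.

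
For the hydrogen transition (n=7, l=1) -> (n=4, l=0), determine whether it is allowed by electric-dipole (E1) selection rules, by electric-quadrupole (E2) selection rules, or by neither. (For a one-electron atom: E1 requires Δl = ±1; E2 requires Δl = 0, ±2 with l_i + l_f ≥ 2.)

E1

Δl = 0 − 1 = -1; l_i + l_f = 1.
E1 (Δl = ±1): satisfied.
E2 (Δl = 0,±2, l_i+l_f ≥ 2): not satisfied.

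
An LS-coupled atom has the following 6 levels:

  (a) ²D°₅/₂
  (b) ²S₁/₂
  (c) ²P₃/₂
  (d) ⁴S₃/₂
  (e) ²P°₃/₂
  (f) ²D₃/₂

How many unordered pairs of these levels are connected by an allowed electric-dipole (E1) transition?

5

(a)–(b): forbidden (ΔL, ΔJ).
(a)–(c): allowed.
(a)–(d): forbidden (ΔS, ΔL).
(a)–(e): forbidden (parity).
(a)–(f): allowed.
(b)–(c): forbidden (parity).
(b)–(d): forbidden (parity, ΔS, ΔL).
(b)–(e): allowed.
(b)–(f): forbidden (parity, ΔL).
(c)–(d): forbidden (parity, ΔS).
(c)–(e): allowed.
(c)–(f): forbidden (parity).
(d)–(e): forbidden (ΔS).
(d)–(f): forbidden (parity, ΔS, ΔL).
(e)–(f): allowed.
Allowed pairs: 5 of 15.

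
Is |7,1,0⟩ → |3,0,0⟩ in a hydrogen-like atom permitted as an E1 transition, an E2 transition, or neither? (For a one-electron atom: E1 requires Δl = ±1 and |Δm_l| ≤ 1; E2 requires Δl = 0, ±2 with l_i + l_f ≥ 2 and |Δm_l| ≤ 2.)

Δl = 0 − 1 = -1; l_i + l_f = 1.
Δm_l = +0.
E1 (Δl = ±1, |Δm_l| ≤ 1): satisfied.
E2 (Δl = 0,±2, l_i+l_f ≥ 2, |Δm_l| ≤ 2): not satisfied.

E1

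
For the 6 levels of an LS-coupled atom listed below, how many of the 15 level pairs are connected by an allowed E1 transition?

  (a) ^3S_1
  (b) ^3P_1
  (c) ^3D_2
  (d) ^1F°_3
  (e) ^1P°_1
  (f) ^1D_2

(a)–(b): forbidden (parity).
(a)–(c): forbidden (parity, ΔL).
(a)–(d): forbidden (ΔS, ΔL, ΔJ).
(a)–(e): forbidden (ΔS).
(a)–(f): forbidden (parity, ΔS, ΔL).
(b)–(c): forbidden (parity).
(b)–(d): forbidden (ΔS, ΔL, ΔJ).
(b)–(e): forbidden (ΔS).
(b)–(f): forbidden (parity, ΔS).
(c)–(d): forbidden (ΔS).
(c)–(e): forbidden (ΔS).
(c)–(f): forbidden (parity, ΔS).
(d)–(e): forbidden (parity, ΔL, ΔJ).
(d)–(f): allowed.
(e)–(f): allowed.
Allowed pairs: 2 of 15.

2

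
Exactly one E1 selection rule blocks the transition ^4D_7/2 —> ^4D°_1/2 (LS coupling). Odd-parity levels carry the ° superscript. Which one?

Parity must change: even → odd — ok.
ΔS = 0: S: 3/2 → 3/2 — ok.
ΔL = 0, ±1 (not L=0↔0): L: 2 → 2, ΔL = +0 — ok.
ΔJ = 0, ±1 (not J=0↔0): J: 7/2 → 1/2, ΔJ = -3 — fails.

the ΔJ = 0, ±1 rule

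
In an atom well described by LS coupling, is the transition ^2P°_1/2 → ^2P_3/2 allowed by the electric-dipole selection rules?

ΔL = 0, ±1 (not L=0↔0): L: 1 → 1, ΔL = +0 — ✓.
ΔJ = 0, ±1 (not J=0↔0): J: 1/2 → 3/2, ΔJ = +1 — ✓.
Parity must change: odd → even — ✓.
ΔS = 0: S: 1/2 → 1/2 — ✓.
All four E1 rules are satisfied.

allowed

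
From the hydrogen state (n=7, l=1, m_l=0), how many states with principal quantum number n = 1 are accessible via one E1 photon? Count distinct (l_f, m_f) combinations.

E1 requires Δl = ±1, so l_f ∈ {0, 2}; with 0 ≤ l_f ≤ n_f−1 = 0, the allowed l_f values are {0}.
For l_f = 0: m_f ∈ {m_i−1, m_i, m_i+1} ∩ [−0, 0] = {0} → 1 state.
Total: 1.

1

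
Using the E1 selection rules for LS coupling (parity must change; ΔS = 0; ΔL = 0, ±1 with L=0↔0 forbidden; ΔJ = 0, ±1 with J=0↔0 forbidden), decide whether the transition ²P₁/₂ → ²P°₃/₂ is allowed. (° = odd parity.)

allowed

Reading off the term symbols: S 1/2→1/2, L 1→1, J 1/2→3/2, parity even→odd.
ΔL = 0, ±1 (not L=0↔0): L: 1 → 1, ΔL = +0 — ok.
ΔJ = 0, ±1 (not J=0↔0): J: 1/2 → 3/2, ΔJ = +1 — ok.
Parity must change: even → odd — ok.
ΔS = 0: S: 1/2 → 1/2 — ok.
All four E1 rules are satisfied.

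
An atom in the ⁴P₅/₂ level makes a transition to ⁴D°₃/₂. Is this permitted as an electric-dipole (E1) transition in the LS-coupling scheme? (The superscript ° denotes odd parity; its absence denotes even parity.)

allowed

Parity must change: even → odd — ok.
ΔS = 0: S: 3/2 → 3/2 — ok.
ΔL = 0, ±1 (not L=0↔0): L: 1 → 2, ΔL = +1 — ok.
ΔJ = 0, ±1 (not J=0↔0): J: 5/2 → 3/2, ΔJ = -1 — ok.
All four E1 rules are satisfied.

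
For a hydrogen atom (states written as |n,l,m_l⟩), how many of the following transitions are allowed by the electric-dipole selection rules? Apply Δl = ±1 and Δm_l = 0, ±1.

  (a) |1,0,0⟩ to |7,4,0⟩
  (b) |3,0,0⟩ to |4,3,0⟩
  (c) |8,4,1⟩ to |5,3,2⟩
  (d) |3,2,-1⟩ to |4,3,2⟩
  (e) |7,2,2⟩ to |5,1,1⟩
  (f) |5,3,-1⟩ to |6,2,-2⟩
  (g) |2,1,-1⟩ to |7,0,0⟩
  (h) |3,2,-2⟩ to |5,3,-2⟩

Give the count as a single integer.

5

(a) forbidden — Δl = +4 (E1 requires Δl = ±1)
(b) forbidden — Δl = +3 (E1 requires Δl = ±1)
(c) allowed
(d) forbidden — Δm_l = +3 (E1 requires Δm_l = 0, ±1)
(e) allowed
(f) allowed
(g) allowed
(h) allowed
Total allowed: 5 of 8.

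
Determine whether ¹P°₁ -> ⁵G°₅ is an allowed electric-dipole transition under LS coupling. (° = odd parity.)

Initial level: S=0, L=1, J=1, parity odd. Final level: S=2, L=4, J=5, parity odd.
Parity must change: odd → odd — ✗.
ΔJ = 0, ±1 (not J=0↔0): J: 1 → 5, ΔJ = +4 — ✗.
ΔS = 0: S: 0 → 2 — ✗.
ΔL = 0, ±1 (not L=0↔0): L: 1 → 4, ΔL = +3 — ✗.
Rule(s) violated: parity, ΔS, ΔL, ΔJ.

forbidden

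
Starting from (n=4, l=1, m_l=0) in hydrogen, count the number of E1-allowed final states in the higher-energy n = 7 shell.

E1 requires Δl = ±1, so l_f ∈ {0, 2}; with 0 ≤ l_f ≤ n_f−1 = 6, the allowed l_f values are {0, 2}.
For l_f = 0: m_f ∈ {m_i−1, m_i, m_i+1} ∩ [−0, 0] = {0} → 1 state.
For l_f = 2: m_f ∈ {m_i−1, m_i, m_i+1} ∩ [−2, 2] = {-1, 0, 1} → 3 states.
Total: 4.

4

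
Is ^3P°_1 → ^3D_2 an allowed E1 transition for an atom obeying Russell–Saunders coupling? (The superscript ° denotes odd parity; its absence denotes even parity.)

Reading off the term symbols: S 1→1, L 1→2, J 1→2, parity odd→even.
ΔL = 0, ±1 (not L=0↔0): L: 1 → 2, ΔL = +1 — ok.
ΔJ = 0, ±1 (not J=0↔0): J: 1 → 2, ΔJ = +1 — ok.
ΔS = 0: S: 1 → 1 — ok.
Parity must change: odd → even — ok.
All four E1 rules are satisfied.

allowed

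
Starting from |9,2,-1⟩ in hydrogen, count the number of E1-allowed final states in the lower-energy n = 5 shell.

5

E1 requires Δl = ±1, so l_f ∈ {1, 3}; with 0 ≤ l_f ≤ n_f−1 = 4, the allowed l_f values are {1, 3}.
For l_f = 1: m_f ∈ {m_i−1, m_i, m_i+1} ∩ [−1, 1] = {-1, 0} → 2 states.
For l_f = 3: m_f ∈ {m_i−1, m_i, m_i+1} ∩ [−3, 3] = {-2, -1, 0} → 3 states.
Total: 5.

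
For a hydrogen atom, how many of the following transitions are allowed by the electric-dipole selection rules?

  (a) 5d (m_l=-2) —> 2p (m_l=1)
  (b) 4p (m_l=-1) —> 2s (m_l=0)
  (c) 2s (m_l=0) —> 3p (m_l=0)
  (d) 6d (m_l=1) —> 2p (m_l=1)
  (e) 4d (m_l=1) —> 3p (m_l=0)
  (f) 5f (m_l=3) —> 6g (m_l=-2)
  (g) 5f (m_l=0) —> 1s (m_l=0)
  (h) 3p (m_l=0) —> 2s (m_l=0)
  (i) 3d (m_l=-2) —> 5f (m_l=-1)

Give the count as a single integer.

(a) forbidden — Δm_l = +3 (E1 requires Δm_l = 0, ±1)
(b) allowed
(c) allowed
(d) allowed
(e) allowed
(f) forbidden — Δm_l = -5 (E1 requires Δm_l = 0, ±1)
(g) forbidden — Δl = -3 (E1 requires Δl = ±1)
(h) allowed
(i) allowed
Total allowed: 6 of 9.

6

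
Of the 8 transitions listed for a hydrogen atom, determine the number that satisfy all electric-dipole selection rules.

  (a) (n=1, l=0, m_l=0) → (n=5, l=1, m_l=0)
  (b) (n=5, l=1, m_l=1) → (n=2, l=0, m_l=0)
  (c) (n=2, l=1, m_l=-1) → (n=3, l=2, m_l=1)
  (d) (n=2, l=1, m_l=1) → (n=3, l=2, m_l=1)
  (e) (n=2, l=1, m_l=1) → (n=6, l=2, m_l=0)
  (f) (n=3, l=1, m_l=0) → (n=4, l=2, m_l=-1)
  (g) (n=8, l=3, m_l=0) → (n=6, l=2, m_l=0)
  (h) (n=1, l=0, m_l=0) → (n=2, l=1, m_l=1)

(a) allowed
(b) allowed
(c) forbidden — Δm_l = +2 (E1 requires Δm_l = 0, ±1)
(d) allowed
(e) allowed
(f) allowed
(g) allowed
(h) allowed
Total allowed: 7 of 8.

7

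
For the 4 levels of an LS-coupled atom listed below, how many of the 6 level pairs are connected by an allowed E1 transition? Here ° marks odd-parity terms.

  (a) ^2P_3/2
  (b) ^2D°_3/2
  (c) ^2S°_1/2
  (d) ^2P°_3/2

(a)–(b): allowed.
(a)–(c): allowed.
(a)–(d): allowed.
(b)–(c): forbidden (parity, ΔL).
(b)–(d): forbidden (parity).
(c)–(d): forbidden (parity).
Allowed pairs: 3 of 6.

3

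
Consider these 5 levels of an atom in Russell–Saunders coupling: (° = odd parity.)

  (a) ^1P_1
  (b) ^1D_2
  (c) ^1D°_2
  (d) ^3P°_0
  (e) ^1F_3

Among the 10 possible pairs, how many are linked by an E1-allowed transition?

(a)–(b): forbidden (parity).
(a)–(c): allowed.
(a)–(d): forbidden (ΔS).
(a)–(e): forbidden (parity, ΔL, ΔJ).
(b)–(c): allowed.
(b)–(d): forbidden (ΔS, ΔJ).
(b)–(e): forbidden (parity).
(c)–(d): forbidden (parity, ΔS, ΔJ).
(c)–(e): allowed.
(d)–(e): forbidden (ΔS, ΔL, ΔJ).
Allowed pairs: 3 of 10.

3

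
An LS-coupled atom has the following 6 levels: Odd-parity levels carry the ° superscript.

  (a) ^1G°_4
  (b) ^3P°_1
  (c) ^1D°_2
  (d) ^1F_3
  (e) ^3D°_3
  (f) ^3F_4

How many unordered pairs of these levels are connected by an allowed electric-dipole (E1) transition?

3

(a)–(b): forbidden (parity, ΔS, ΔL, ΔJ).
(a)–(c): forbidden (parity, ΔL, ΔJ).
(a)–(d): allowed.
(a)–(e): forbidden (parity, ΔS, ΔL).
(a)–(f): forbidden (ΔS).
(b)–(c): forbidden (parity, ΔS).
(b)–(d): forbidden (ΔS, ΔL, ΔJ).
(b)–(e): forbidden (parity, ΔJ).
(b)–(f): forbidden (ΔL, ΔJ).
(c)–(d): allowed.
(c)–(e): forbidden (parity, ΔS).
(c)–(f): forbidden (ΔS, ΔJ).
(d)–(e): forbidden (ΔS).
(d)–(f): forbidden (parity, ΔS).
(e)–(f): allowed.
Allowed pairs: 3 of 15.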